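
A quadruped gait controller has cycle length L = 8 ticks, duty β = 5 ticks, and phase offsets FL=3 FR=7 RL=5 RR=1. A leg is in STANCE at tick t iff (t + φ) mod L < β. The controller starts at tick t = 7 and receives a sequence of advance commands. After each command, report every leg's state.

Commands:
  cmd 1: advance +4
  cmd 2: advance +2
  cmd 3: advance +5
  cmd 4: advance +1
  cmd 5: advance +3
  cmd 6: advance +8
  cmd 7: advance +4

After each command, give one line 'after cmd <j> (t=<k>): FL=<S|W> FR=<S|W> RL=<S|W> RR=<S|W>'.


start t=7: FL=S FR=W RL=S RR=S
cmd 1: advance +4 → t=11, phase=(6,2,0,4) → FL=W FR=S RL=S RR=S
cmd 2: advance +2 → t=13, phase=(0,4,2,6) → FL=S FR=S RL=S RR=W
cmd 3: advance +5 → t=18, phase=(5,1,7,3) → FL=W FR=S RL=W RR=S
cmd 4: advance +1 → t=19, phase=(6,2,0,4) → FL=W FR=S RL=S RR=S
cmd 5: advance +3 → t=22, phase=(1,5,3,7) → FL=S FR=W RL=S RR=W
cmd 6: advance +8 → t=30, phase=(1,5,3,7) → FL=S FR=W RL=S RR=W
cmd 7: advance +4 → t=34, phase=(5,1,7,3) → FL=W FR=S RL=W RR=S

after cmd 1 (t=11): FL=W FR=S RL=S RR=S
after cmd 2 (t=13): FL=S FR=S RL=S RR=W
after cmd 3 (t=18): FL=W FR=S RL=W RR=S
after cmd 4 (t=19): FL=W FR=S RL=S RR=S
after cmd 5 (t=22): FL=S FR=W RL=S RR=W
after cmd 6 (t=30): FL=S FR=W RL=S RR=W
after cmd 7 (t=34): FL=W FR=S RL=W RR=S


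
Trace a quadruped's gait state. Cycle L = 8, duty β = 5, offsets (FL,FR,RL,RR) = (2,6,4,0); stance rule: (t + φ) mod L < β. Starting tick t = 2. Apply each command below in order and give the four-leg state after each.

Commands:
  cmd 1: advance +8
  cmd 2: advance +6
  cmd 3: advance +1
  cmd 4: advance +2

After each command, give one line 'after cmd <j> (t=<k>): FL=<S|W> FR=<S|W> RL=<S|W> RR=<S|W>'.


start t=2: FL=S FR=S RL=W RR=S
cmd 1: advance +8 → t=10, phase=(4,0,6,2) → FL=S FR=S RL=W RR=S
cmd 2: advance +6 → t=16, phase=(2,6,4,0) → FL=S FR=W RL=S RR=S
cmd 3: advance +1 → t=17, phase=(3,7,5,1) → FL=S FR=W RL=W RR=S
cmd 4: advance +2 → t=19, phase=(5,1,7,3) → FL=W FR=S RL=W RR=S

after cmd 1 (t=10): FL=S FR=S RL=W RR=S
after cmd 2 (t=16): FL=S FR=W RL=S RR=S
after cmd 3 (t=17): FL=S FR=W RL=W RR=S
after cmd 4 (t=19): FL=W FR=S RL=W RR=S


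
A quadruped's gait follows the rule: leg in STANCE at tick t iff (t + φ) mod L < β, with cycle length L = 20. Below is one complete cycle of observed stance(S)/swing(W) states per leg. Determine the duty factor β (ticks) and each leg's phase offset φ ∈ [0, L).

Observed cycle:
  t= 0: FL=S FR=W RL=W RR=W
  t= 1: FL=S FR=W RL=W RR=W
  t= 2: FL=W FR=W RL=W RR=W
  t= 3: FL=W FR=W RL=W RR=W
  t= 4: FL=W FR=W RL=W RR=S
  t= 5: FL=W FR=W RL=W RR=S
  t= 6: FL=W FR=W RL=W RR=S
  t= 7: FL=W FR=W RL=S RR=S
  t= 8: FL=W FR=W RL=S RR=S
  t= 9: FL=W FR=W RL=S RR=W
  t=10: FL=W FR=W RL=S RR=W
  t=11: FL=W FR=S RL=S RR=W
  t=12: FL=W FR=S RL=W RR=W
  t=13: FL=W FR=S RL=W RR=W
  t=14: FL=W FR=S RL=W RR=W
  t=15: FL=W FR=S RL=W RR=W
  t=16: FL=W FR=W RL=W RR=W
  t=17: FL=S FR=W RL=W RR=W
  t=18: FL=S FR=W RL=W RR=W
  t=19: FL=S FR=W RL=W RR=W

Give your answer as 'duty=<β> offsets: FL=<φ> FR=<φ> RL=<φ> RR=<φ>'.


duty β = stance ticks per leg = 5
FL: stance ticks = 5; W→S at t=17 → φ=3
FR: stance ticks = 5; W→S at t=11 → φ=9
RL: stance ticks = 5; W→S at t=7 → φ=13
RR: stance ticks = 5; W→S at t=4 → φ=16

duty=5 offsets: FL=3 FR=9 RL=13 RR=16


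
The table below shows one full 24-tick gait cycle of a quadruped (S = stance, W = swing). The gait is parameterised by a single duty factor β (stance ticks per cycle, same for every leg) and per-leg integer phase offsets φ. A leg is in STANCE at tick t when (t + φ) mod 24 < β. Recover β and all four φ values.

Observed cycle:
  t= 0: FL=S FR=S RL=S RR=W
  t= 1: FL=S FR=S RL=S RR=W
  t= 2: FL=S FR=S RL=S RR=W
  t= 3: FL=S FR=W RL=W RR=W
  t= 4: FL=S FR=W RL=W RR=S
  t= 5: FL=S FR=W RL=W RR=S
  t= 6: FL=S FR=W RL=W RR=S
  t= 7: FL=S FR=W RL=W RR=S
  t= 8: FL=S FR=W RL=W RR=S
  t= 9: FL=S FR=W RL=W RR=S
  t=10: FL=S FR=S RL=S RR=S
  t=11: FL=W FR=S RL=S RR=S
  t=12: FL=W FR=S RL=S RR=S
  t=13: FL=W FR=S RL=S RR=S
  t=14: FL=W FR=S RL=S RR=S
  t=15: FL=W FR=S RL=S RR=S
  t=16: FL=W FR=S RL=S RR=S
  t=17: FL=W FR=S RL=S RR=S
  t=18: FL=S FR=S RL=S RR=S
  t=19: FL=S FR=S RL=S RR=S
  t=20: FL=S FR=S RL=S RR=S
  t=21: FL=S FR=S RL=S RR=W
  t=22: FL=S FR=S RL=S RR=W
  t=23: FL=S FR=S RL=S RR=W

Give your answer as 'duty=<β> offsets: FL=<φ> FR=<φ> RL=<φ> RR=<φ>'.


duty=17 offsets: FL=6 FR=14 RL=14 RR=20

duty β = stance ticks per leg = 17
FL: stance ticks = 17; W→S at t=18 → φ=6
FR: stance ticks = 17; W→S at t=10 → φ=14
RL: stance ticks = 17; W→S at t=10 → φ=14
RR: stance ticks = 17; W→S at t=4 → φ=20


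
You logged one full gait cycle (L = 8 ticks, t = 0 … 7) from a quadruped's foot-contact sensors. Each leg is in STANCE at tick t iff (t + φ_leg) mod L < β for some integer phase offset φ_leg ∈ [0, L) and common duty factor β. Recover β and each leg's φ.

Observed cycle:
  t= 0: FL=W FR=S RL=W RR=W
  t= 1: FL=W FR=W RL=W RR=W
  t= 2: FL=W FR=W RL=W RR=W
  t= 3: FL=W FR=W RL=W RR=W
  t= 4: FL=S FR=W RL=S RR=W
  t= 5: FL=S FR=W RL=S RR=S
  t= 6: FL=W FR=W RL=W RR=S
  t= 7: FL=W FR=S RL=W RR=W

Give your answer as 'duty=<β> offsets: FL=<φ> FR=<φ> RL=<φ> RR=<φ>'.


duty=2 offsets: FL=4 FR=1 RL=4 RR=3

duty β = stance ticks per leg = 2
FL: stance ticks = 2; W→S at t=4 → φ=4
FR: stance ticks = 2; W→S at t=7 → φ=1
RL: stance ticks = 2; W→S at t=4 → φ=4
RR: stance ticks = 2; W→S at t=5 → φ=3


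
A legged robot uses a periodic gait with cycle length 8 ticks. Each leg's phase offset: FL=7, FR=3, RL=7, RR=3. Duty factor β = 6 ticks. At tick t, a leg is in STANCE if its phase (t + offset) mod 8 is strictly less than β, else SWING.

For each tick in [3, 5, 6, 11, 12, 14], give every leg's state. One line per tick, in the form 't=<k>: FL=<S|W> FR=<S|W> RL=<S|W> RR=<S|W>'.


t=3: FL=S FR=W RL=S RR=W
t=5: FL=S FR=S RL=S RR=S
t=6: FL=S FR=S RL=S RR=S
t=11: FL=S FR=W RL=S RR=W
t=12: FL=S FR=W RL=S RR=W
t=14: FL=S FR=S RL=S RR=S

t=3: phase=(2,6,2,6) vs β=6 → FL=S FR=W RL=S RR=W
t=5: phase=(4,0,4,0) vs β=6 → FL=S FR=S RL=S RR=S
t=6: phase=(5,1,5,1) vs β=6 → FL=S FR=S RL=S RR=S
t=11: phase=(2,6,2,6) vs β=6 → FL=S FR=W RL=S RR=W
t=12: phase=(3,7,3,7) vs β=6 → FL=S FR=W RL=S RR=W
t=14: phase=(5,1,5,1) vs β=6 → FL=S FR=S RL=S RR=S


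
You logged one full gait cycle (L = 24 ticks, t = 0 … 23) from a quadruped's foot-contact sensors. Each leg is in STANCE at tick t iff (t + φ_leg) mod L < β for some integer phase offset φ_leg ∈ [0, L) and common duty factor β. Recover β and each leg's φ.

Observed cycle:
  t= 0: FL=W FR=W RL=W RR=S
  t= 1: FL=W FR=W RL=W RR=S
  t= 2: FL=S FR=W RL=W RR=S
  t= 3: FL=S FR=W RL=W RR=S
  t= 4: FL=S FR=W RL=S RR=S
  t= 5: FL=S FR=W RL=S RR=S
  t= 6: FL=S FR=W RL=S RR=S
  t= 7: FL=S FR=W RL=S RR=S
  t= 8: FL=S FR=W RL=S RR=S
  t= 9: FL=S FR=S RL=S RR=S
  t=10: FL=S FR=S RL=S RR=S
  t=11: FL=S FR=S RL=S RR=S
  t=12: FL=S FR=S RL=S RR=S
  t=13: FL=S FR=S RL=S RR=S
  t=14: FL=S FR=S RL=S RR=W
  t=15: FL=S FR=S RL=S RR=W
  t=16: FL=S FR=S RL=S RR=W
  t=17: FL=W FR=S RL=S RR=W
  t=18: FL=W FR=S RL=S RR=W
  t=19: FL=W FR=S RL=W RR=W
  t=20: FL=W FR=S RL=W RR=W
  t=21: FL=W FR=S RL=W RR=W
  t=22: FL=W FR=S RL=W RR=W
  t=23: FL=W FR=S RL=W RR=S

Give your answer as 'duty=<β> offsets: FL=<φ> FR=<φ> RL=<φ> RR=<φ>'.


duty β = stance ticks per leg = 15
FL: stance ticks = 15; W→S at t=2 → φ=22
FR: stance ticks = 15; W→S at t=9 → φ=15
RL: stance ticks = 15; W→S at t=4 → φ=20
RR: stance ticks = 15; W→S at t=23 → φ=1

duty=15 offsets: FL=22 FR=15 RL=20 RR=1


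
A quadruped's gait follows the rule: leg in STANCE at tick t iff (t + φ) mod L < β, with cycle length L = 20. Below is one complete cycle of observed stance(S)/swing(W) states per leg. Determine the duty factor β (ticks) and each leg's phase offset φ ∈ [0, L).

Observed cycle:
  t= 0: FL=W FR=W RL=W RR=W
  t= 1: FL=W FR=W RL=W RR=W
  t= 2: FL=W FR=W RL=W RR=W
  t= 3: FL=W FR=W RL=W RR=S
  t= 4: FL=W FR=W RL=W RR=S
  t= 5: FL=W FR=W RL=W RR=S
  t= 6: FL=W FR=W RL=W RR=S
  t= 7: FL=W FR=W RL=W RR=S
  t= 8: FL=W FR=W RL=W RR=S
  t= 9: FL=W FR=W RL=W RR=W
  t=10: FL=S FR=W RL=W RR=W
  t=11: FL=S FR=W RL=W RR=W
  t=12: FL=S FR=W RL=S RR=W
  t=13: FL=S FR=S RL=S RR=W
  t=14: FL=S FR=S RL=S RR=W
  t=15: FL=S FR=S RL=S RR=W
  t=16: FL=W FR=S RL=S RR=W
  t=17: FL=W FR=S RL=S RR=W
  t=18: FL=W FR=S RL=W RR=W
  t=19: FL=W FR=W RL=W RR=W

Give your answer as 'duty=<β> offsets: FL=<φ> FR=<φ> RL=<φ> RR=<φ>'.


duty=6 offsets: FL=10 FR=7 RL=8 RR=17

duty β = stance ticks per leg = 6
FL: stance ticks = 6; W→S at t=10 → φ=10
FR: stance ticks = 6; W→S at t=13 → φ=7
RL: stance ticks = 6; W→S at t=12 → φ=8
RR: stance ticks = 6; W→S at t=3 → φ=17


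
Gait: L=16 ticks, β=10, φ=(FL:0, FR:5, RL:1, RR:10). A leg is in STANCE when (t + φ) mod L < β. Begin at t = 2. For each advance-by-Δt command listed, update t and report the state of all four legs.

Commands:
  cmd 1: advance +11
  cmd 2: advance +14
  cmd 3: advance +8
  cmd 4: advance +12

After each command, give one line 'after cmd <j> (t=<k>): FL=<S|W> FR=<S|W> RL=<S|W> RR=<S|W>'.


after cmd 1 (t=13): FL=W FR=S RL=W RR=S
after cmd 2 (t=27): FL=W FR=S RL=W RR=S
after cmd 3 (t=35): FL=S FR=S RL=S RR=W
after cmd 4 (t=47): FL=W FR=S RL=S RR=S

start t=2: FL=S FR=S RL=S RR=W
cmd 1: advance +11 → t=13, phase=(13,2,14,7) → FL=W FR=S RL=W RR=S
cmd 2: advance +14 → t=27, phase=(11,0,12,5) → FL=W FR=S RL=W RR=S
cmd 3: advance +8 → t=35, phase=(3,8,4,13) → FL=S FR=S RL=S RR=W
cmd 4: advance +12 → t=47, phase=(15,4,0,9) → FL=W FR=S RL=S RR=S


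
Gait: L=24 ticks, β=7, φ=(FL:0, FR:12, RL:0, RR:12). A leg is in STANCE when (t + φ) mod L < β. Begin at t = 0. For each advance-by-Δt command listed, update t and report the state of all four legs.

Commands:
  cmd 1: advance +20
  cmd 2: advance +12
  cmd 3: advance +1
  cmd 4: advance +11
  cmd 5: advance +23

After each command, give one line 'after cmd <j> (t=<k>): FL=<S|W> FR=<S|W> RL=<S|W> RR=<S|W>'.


after cmd 1 (t=20): FL=W FR=W RL=W RR=W
after cmd 2 (t=32): FL=W FR=W RL=W RR=W
after cmd 3 (t=33): FL=W FR=W RL=W RR=W
after cmd 4 (t=44): FL=W FR=W RL=W RR=W
after cmd 5 (t=67): FL=W FR=W RL=W RR=W

start t=0: FL=S FR=W RL=S RR=W
cmd 1: advance +20 → t=20, phase=(20,8,20,8) → FL=W FR=W RL=W RR=W
cmd 2: advance +12 → t=32, phase=(8,20,8,20) → FL=W FR=W RL=W RR=W
cmd 3: advance +1 → t=33, phase=(9,21,9,21) → FL=W FR=W RL=W RR=W
cmd 4: advance +11 → t=44, phase=(20,8,20,8) → FL=W FR=W RL=W RR=W
cmd 5: advance +23 → t=67, phase=(19,7,19,7) → FL=W FR=W RL=W RR=W


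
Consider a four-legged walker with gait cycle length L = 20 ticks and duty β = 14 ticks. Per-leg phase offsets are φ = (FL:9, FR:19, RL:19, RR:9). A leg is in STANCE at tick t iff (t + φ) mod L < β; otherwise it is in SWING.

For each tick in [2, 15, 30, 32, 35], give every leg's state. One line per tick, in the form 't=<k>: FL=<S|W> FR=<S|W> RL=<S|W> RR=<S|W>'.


t=2: FL=S FR=S RL=S RR=S
t=15: FL=S FR=W RL=W RR=S
t=30: FL=W FR=S RL=S RR=W
t=32: FL=S FR=S RL=S RR=S
t=35: FL=S FR=W RL=W RR=S

t=2: phase=(11,1,1,11) vs β=14 → FL=S FR=S RL=S RR=S
t=15: phase=(4,14,14,4) vs β=14 → FL=S FR=W RL=W RR=S
t=30: phase=(19,9,9,19) vs β=14 → FL=W FR=S RL=S RR=W
t=32: phase=(1,11,11,1) vs β=14 → FL=S FR=S RL=S RR=S
t=35: phase=(4,14,14,4) vs β=14 → FL=S FR=W RL=W RR=S


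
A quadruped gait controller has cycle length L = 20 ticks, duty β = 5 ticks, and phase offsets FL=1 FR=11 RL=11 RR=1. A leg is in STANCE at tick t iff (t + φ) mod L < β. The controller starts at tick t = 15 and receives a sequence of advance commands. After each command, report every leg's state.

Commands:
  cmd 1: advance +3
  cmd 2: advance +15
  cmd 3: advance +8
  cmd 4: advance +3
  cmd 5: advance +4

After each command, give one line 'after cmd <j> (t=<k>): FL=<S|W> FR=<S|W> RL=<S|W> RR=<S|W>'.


after cmd 1 (t=18): FL=W FR=W RL=W RR=W
after cmd 2 (t=33): FL=W FR=S RL=S RR=W
after cmd 3 (t=41): FL=S FR=W RL=W RR=S
after cmd 4 (t=44): FL=W FR=W RL=W RR=W
after cmd 5 (t=48): FL=W FR=W RL=W RR=W

start t=15: FL=W FR=W RL=W RR=W
cmd 1: advance +3 → t=18, phase=(19,9,9,19) → FL=W FR=W RL=W RR=W
cmd 2: advance +15 → t=33, phase=(14,4,4,14) → FL=W FR=S RL=S RR=W
cmd 3: advance +8 → t=41, phase=(2,12,12,2) → FL=S FR=W RL=W RR=S
cmd 4: advance +3 → t=44, phase=(5,15,15,5) → FL=W FR=W RL=W RR=W
cmd 5: advance +4 → t=48, phase=(9,19,19,9) → FL=W FR=W RL=W RR=W


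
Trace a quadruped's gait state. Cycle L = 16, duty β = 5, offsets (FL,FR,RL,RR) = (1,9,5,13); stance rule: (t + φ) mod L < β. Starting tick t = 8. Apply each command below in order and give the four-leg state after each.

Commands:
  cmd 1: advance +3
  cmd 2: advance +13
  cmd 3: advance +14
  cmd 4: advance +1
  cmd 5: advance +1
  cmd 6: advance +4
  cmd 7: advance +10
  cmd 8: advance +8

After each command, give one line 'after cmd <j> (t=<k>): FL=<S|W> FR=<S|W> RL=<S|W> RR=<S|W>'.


start t=8: FL=W FR=S RL=W RR=W
cmd 1: advance +3 → t=11, phase=(12,4,0,8) → FL=W FR=S RL=S RR=W
cmd 2: advance +13 → t=24, phase=(9,1,13,5) → FL=W FR=S RL=W RR=W
cmd 3: advance +14 → t=38, phase=(7,15,11,3) → FL=W FR=W RL=W RR=S
cmd 4: advance +1 → t=39, phase=(8,0,12,4) → FL=W FR=S RL=W RR=S
cmd 5: advance +1 → t=40, phase=(9,1,13,5) → FL=W FR=S RL=W RR=W
cmd 6: advance +4 → t=44, phase=(13,5,1,9) → FL=W FR=W RL=S RR=W
cmd 7: advance +10 → t=54, phase=(7,15,11,3) → FL=W FR=W RL=W RR=S
cmd 8: advance +8 → t=62, phase=(15,7,3,11) → FL=W FR=W RL=S RR=W

after cmd 1 (t=11): FL=W FR=S RL=S RR=W
after cmd 2 (t=24): FL=W FR=S RL=W RR=W
after cmd 3 (t=38): FL=W FR=W RL=W RR=S
after cmd 4 (t=39): FL=W FR=S RL=W RR=S
after cmd 5 (t=40): FL=W FR=S RL=W RR=W
after cmd 6 (t=44): FL=W FR=W RL=S RR=W
after cmd 7 (t=54): FL=W FR=W RL=W RR=S
after cmd 8 (t=62): FL=W FR=W RL=S RR=W


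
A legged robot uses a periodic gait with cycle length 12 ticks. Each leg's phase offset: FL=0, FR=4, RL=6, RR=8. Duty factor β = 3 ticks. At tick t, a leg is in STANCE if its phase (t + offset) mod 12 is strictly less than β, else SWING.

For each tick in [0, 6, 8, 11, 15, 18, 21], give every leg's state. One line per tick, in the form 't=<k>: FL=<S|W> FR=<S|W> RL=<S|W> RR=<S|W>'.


t=0: FL=S FR=W RL=W RR=W
t=6: FL=W FR=W RL=S RR=S
t=8: FL=W FR=S RL=S RR=W
t=11: FL=W FR=W RL=W RR=W
t=15: FL=W FR=W RL=W RR=W
t=18: FL=W FR=W RL=S RR=S
t=21: FL=W FR=S RL=W RR=W

t=0: phase=(0,4,6,8) vs β=3 → FL=S FR=W RL=W RR=W
t=6: phase=(6,10,0,2) vs β=3 → FL=W FR=W RL=S RR=S
t=8: phase=(8,0,2,4) vs β=3 → FL=W FR=S RL=S RR=W
t=11: phase=(11,3,5,7) vs β=3 → FL=W FR=W RL=W RR=W
t=15: phase=(3,7,9,11) vs β=3 → FL=W FR=W RL=W RR=W
t=18: phase=(6,10,0,2) vs β=3 → FL=W FR=W RL=S RR=S
t=21: phase=(9,1,3,5) vs β=3 → FL=W FR=S RL=W RR=W


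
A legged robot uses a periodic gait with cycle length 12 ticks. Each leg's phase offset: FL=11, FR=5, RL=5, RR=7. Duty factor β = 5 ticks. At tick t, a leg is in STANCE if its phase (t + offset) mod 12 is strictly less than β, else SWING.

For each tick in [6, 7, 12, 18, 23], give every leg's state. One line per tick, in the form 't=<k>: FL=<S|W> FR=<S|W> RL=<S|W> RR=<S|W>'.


t=6: FL=W FR=W RL=W RR=S
t=7: FL=W FR=S RL=S RR=S
t=12: FL=W FR=W RL=W RR=W
t=18: FL=W FR=W RL=W RR=S
t=23: FL=W FR=S RL=S RR=W

t=6: phase=(5,11,11,1) vs β=5 → FL=W FR=W RL=W RR=S
t=7: phase=(6,0,0,2) vs β=5 → FL=W FR=S RL=S RR=S
t=12: phase=(11,5,5,7) vs β=5 → FL=W FR=W RL=W RR=W
t=18: phase=(5,11,11,1) vs β=5 → FL=W FR=W RL=W RR=S
t=23: phase=(10,4,4,6) vs β=5 → FL=W FR=S RL=S RR=W


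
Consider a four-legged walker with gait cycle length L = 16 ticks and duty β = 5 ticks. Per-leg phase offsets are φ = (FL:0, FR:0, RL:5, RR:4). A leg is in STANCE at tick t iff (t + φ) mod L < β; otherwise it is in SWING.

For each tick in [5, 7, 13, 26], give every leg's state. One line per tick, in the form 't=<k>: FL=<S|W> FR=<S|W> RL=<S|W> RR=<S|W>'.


t=5: phase=(5,5,10,9) vs β=5 → FL=W FR=W RL=W RR=W
t=7: phase=(7,7,12,11) vs β=5 → FL=W FR=W RL=W RR=W
t=13: phase=(13,13,2,1) vs β=5 → FL=W FR=W RL=S RR=S
t=26: phase=(10,10,15,14) vs β=5 → FL=W FR=W RL=W RR=W

t=5: FL=W FR=W RL=W RR=W
t=7: FL=W FR=W RL=W RR=W
t=13: FL=W FR=W RL=S RR=S
t=26: FL=W FR=W RL=W RR=W


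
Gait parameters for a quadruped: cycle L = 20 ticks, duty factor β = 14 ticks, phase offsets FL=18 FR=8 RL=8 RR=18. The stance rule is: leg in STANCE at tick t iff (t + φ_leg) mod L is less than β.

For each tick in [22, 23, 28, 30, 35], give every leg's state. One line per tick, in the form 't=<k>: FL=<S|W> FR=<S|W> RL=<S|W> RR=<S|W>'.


t=22: phase=(0,10,10,0) vs β=14 → FL=S FR=S RL=S RR=S
t=23: phase=(1,11,11,1) vs β=14 → FL=S FR=S RL=S RR=S
t=28: phase=(6,16,16,6) vs β=14 → FL=S FR=W RL=W RR=S
t=30: phase=(8,18,18,8) vs β=14 → FL=S FR=W RL=W RR=S
t=35: phase=(13,3,3,13) vs β=14 → FL=S FR=S RL=S RR=S

t=22: FL=S FR=S RL=S RR=S
t=23: FL=S FR=S RL=S RR=S
t=28: FL=S FR=W RL=W RR=S
t=30: FL=S FR=W RL=W RR=S
t=35: FL=S FR=S RL=S RR=S


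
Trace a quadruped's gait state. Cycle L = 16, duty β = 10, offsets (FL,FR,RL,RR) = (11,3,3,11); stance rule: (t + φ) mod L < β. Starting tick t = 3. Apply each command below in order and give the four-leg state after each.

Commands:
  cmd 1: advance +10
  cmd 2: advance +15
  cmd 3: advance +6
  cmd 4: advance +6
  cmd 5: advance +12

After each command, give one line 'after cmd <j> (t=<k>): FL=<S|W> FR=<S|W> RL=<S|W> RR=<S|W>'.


start t=3: FL=W FR=S RL=S RR=W
cmd 1: advance +10 → t=13, phase=(8,0,0,8) → FL=S FR=S RL=S RR=S
cmd 2: advance +15 → t=28, phase=(7,15,15,7) → FL=S FR=W RL=W RR=S
cmd 3: advance +6 → t=34, phase=(13,5,5,13) → FL=W FR=S RL=S RR=W
cmd 4: advance +6 → t=40, phase=(3,11,11,3) → FL=S FR=W RL=W RR=S
cmd 5: advance +12 → t=52, phase=(15,7,7,15) → FL=W FR=S RL=S RR=W

after cmd 1 (t=13): FL=S FR=S RL=S RR=S
after cmd 2 (t=28): FL=S FR=W RL=W RR=S
after cmd 3 (t=34): FL=W FR=S RL=S RR=W
after cmd 4 (t=40): FL=S FR=W RL=W RR=S
after cmd 5 (t=52): FL=W FR=S RL=S RR=W


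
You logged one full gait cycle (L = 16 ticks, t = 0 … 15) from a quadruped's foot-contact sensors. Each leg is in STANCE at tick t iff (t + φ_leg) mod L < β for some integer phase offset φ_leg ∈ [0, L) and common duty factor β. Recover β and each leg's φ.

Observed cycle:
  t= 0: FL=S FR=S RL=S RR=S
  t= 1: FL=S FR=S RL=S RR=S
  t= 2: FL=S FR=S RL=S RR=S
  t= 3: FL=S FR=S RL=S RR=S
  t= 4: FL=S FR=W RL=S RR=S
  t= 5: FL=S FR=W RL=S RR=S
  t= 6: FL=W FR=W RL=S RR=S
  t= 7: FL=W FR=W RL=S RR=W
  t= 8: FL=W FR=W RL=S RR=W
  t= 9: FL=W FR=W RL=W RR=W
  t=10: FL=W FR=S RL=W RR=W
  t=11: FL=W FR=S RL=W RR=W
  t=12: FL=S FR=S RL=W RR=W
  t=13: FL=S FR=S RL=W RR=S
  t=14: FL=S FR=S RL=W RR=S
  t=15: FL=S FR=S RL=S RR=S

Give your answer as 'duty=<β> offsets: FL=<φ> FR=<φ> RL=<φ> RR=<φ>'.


duty β = stance ticks per leg = 10
FL: stance ticks = 10; W→S at t=12 → φ=4
FR: stance ticks = 10; W→S at t=10 → φ=6
RL: stance ticks = 10; W→S at t=15 → φ=1
RR: stance ticks = 10; W→S at t=13 → φ=3

duty=10 offsets: FL=4 FR=6 RL=1 RR=3


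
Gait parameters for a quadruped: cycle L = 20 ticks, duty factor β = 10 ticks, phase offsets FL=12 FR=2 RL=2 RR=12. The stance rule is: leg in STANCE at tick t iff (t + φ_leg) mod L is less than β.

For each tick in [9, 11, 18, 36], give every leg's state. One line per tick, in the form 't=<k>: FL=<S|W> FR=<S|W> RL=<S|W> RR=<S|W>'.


t=9: phase=(1,11,11,1) vs β=10 → FL=S FR=W RL=W RR=S
t=11: phase=(3,13,13,3) vs β=10 → FL=S FR=W RL=W RR=S
t=18: phase=(10,0,0,10) vs β=10 → FL=W FR=S RL=S RR=W
t=36: phase=(8,18,18,8) vs β=10 → FL=S FR=W RL=W RR=S

t=9: FL=S FR=W RL=W RR=S
t=11: FL=S FR=W RL=W RR=S
t=18: FL=W FR=S RL=S RR=W
t=36: FL=S FR=W RL=W RR=S


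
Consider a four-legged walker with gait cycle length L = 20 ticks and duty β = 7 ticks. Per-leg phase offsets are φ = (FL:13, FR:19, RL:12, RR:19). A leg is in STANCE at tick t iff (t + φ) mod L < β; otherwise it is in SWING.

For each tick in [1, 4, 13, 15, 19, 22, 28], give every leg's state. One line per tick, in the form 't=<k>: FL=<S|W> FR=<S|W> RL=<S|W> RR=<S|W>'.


t=1: FL=W FR=S RL=W RR=S
t=4: FL=W FR=S RL=W RR=S
t=13: FL=S FR=W RL=S RR=W
t=15: FL=W FR=W RL=W RR=W
t=19: FL=W FR=W RL=W RR=W
t=22: FL=W FR=S RL=W RR=S
t=28: FL=S FR=W RL=S RR=W

t=1: phase=(14,0,13,0) vs β=7 → FL=W FR=S RL=W RR=S
t=4: phase=(17,3,16,3) vs β=7 → FL=W FR=S RL=W RR=S
t=13: phase=(6,12,5,12) vs β=7 → FL=S FR=W RL=S RR=W
t=15: phase=(8,14,7,14) vs β=7 → FL=W FR=W RL=W RR=W
t=19: phase=(12,18,11,18) vs β=7 → FL=W FR=W RL=W RR=W
t=22: phase=(15,1,14,1) vs β=7 → FL=W FR=S RL=W RR=S
t=28: phase=(1,7,0,7) vs β=7 → FL=S FR=W RL=S RR=W


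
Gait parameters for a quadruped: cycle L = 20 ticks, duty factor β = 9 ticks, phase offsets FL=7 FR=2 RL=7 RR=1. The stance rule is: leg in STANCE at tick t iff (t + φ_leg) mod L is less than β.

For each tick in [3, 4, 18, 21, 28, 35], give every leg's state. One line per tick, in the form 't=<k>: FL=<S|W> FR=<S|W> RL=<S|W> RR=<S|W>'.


t=3: phase=(10,5,10,4) vs β=9 → FL=W FR=S RL=W RR=S
t=4: phase=(11,6,11,5) vs β=9 → FL=W FR=S RL=W RR=S
t=18: phase=(5,0,5,19) vs β=9 → FL=S FR=S RL=S RR=W
t=21: phase=(8,3,8,2) vs β=9 → FL=S FR=S RL=S RR=S
t=28: phase=(15,10,15,9) vs β=9 → FL=W FR=W RL=W RR=W
t=35: phase=(2,17,2,16) vs β=9 → FL=S FR=W RL=S RR=W

t=3: FL=W FR=S RL=W RR=S
t=4: FL=W FR=S RL=W RR=S
t=18: FL=S FR=S RL=S RR=W
t=21: FL=S FR=S RL=S RR=S
t=28: FL=W FR=W RL=W RR=W
t=35: FL=S FR=W RL=S RR=W


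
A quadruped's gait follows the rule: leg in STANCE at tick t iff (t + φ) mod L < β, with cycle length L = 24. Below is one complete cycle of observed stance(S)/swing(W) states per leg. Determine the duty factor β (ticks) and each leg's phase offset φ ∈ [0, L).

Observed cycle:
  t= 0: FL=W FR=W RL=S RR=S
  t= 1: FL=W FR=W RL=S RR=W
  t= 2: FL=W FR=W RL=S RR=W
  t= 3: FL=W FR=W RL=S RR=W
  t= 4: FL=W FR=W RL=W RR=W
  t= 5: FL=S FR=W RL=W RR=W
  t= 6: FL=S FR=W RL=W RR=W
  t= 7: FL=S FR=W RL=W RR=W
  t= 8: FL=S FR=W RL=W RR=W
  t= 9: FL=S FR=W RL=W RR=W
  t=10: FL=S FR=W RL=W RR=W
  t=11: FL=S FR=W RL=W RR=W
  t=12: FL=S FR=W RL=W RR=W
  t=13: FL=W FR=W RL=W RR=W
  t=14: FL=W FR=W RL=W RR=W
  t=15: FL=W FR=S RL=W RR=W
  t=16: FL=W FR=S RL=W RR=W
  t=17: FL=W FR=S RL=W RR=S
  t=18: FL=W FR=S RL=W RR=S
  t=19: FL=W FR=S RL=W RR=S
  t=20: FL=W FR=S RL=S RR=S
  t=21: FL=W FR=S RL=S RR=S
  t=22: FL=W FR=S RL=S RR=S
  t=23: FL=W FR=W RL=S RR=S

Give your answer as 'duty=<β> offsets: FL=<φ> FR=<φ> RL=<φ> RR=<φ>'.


duty=8 offsets: FL=19 FR=9 RL=4 RR=7

duty β = stance ticks per leg = 8
FL: stance ticks = 8; W→S at t=5 → φ=19
FR: stance ticks = 8; W→S at t=15 → φ=9
RL: stance ticks = 8; W→S at t=20 → φ=4
RR: stance ticks = 8; W→S at t=17 → φ=7


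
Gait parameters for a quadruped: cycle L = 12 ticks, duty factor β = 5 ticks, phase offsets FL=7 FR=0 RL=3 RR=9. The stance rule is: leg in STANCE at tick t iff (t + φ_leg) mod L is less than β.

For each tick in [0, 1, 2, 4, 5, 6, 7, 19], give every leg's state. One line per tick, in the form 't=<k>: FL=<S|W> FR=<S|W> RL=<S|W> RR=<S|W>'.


t=0: phase=(7,0,3,9) vs β=5 → FL=W FR=S RL=S RR=W
t=1: phase=(8,1,4,10) vs β=5 → FL=W FR=S RL=S RR=W
t=2: phase=(9,2,5,11) vs β=5 → FL=W FR=S RL=W RR=W
t=4: phase=(11,4,7,1) vs β=5 → FL=W FR=S RL=W RR=S
t=5: phase=(0,5,8,2) vs β=5 → FL=S FR=W RL=W RR=S
t=6: phase=(1,6,9,3) vs β=5 → FL=S FR=W RL=W RR=S
t=7: phase=(2,7,10,4) vs β=5 → FL=S FR=W RL=W RR=S
t=19: phase=(2,7,10,4) vs β=5 → FL=S FR=W RL=W RR=S

t=0: FL=W FR=S RL=S RR=W
t=1: FL=W FR=S RL=S RR=W
t=2: FL=W FR=S RL=W RR=W
t=4: FL=W FR=S RL=W RR=S
t=5: FL=S FR=W RL=W RR=S
t=6: FL=S FR=W RL=W RR=S
t=7: FL=S FR=W RL=W RR=S
t=19: FL=S FR=W RL=W RR=S


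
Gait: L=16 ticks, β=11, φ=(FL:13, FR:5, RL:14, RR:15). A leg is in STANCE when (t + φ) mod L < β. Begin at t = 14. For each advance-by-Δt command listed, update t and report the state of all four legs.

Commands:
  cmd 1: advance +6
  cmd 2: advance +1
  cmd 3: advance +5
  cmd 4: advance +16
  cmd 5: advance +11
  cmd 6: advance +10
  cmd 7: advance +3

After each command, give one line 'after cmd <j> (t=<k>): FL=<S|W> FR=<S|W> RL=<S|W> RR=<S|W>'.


after cmd 1 (t=20): FL=S FR=S RL=S RR=S
after cmd 2 (t=21): FL=S FR=S RL=S RR=S
after cmd 3 (t=26): FL=S FR=W RL=S RR=S
after cmd 4 (t=42): FL=S FR=W RL=S RR=S
after cmd 5 (t=53): FL=S FR=S RL=S RR=S
after cmd 6 (t=63): FL=W FR=S RL=W RR=W
after cmd 7 (t=66): FL=W FR=S RL=S RR=S

start t=14: FL=W FR=S RL=W RR=W
cmd 1: advance +6 → t=20, phase=(1,9,2,3) → FL=S FR=S RL=S RR=S
cmd 2: advance +1 → t=21, phase=(2,10,3,4) → FL=S FR=S RL=S RR=S
cmd 3: advance +5 → t=26, phase=(7,15,8,9) → FL=S FR=W RL=S RR=S
cmd 4: advance +16 → t=42, phase=(7,15,8,9) → FL=S FR=W RL=S RR=S
cmd 5: advance +11 → t=53, phase=(2,10,3,4) → FL=S FR=S RL=S RR=S
cmd 6: advance +10 → t=63, phase=(12,4,13,14) → FL=W FR=S RL=W RR=W
cmd 7: advance +3 → t=66, phase=(15,7,0,1) → FL=W FR=S RL=S RR=S


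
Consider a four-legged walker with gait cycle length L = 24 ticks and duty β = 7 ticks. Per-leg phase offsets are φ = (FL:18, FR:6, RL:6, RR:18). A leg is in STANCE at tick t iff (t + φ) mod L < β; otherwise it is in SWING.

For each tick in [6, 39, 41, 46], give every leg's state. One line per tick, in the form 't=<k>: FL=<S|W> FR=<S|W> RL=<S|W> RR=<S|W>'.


t=6: phase=(0,12,12,0) vs β=7 → FL=S FR=W RL=W RR=S
t=39: phase=(9,21,21,9) vs β=7 → FL=W FR=W RL=W RR=W
t=41: phase=(11,23,23,11) vs β=7 → FL=W FR=W RL=W RR=W
t=46: phase=(16,4,4,16) vs β=7 → FL=W FR=S RL=S RR=W

t=6: FL=S FR=W RL=W RR=S
t=39: FL=W FR=W RL=W RR=W
t=41: FL=W FR=W RL=W RR=W
t=46: FL=W FR=S RL=S RR=W


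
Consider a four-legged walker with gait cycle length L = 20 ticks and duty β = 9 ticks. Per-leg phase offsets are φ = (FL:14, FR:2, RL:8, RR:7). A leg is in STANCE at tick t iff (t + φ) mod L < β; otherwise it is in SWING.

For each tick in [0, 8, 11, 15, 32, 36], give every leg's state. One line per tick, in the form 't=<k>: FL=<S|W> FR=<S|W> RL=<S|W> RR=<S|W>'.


t=0: phase=(14,2,8,7) vs β=9 → FL=W FR=S RL=S RR=S
t=8: phase=(2,10,16,15) vs β=9 → FL=S FR=W RL=W RR=W
t=11: phase=(5,13,19,18) vs β=9 → FL=S FR=W RL=W RR=W
t=15: phase=(9,17,3,2) vs β=9 → FL=W FR=W RL=S RR=S
t=32: phase=(6,14,0,19) vs β=9 → FL=S FR=W RL=S RR=W
t=36: phase=(10,18,4,3) vs β=9 → FL=W FR=W RL=S RR=S

t=0: FL=W FR=S RL=S RR=S
t=8: FL=S FR=W RL=W RR=W
t=11: FL=S FR=W RL=W RR=W
t=15: FL=W FR=W RL=S RR=S
t=32: FL=S FR=W RL=S RR=W
t=36: FL=W FR=W RL=S RR=S


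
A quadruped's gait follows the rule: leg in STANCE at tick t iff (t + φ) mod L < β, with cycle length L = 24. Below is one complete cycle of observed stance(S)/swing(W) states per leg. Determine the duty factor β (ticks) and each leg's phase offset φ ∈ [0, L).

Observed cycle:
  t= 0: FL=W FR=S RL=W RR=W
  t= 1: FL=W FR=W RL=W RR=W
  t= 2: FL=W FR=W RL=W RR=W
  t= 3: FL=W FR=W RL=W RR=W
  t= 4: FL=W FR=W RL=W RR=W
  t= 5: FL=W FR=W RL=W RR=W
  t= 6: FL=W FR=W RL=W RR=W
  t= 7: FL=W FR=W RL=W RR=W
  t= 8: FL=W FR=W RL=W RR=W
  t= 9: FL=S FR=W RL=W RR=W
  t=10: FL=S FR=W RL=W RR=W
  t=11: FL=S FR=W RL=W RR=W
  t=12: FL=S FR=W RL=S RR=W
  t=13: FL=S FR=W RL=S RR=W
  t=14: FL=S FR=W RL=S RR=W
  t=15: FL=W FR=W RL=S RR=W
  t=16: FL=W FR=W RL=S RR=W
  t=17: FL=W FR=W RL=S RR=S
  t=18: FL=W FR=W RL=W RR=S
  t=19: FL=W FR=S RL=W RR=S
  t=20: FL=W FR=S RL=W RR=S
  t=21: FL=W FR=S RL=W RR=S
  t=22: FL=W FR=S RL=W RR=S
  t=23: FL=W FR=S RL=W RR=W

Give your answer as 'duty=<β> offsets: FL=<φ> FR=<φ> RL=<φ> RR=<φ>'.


duty=6 offsets: FL=15 FR=5 RL=12 RR=7

duty β = stance ticks per leg = 6
FL: stance ticks = 6; W→S at t=9 → φ=15
FR: stance ticks = 6; W→S at t=19 → φ=5
RL: stance ticks = 6; W→S at t=12 → φ=12
RR: stance ticks = 6; W→S at t=17 → φ=7


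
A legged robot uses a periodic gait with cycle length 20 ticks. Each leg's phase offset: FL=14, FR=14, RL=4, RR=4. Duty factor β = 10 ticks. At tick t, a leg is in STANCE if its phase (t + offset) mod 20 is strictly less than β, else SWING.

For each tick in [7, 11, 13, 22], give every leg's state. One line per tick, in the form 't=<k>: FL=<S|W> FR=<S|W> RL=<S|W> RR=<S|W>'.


t=7: FL=S FR=S RL=W RR=W
t=11: FL=S FR=S RL=W RR=W
t=13: FL=S FR=S RL=W RR=W
t=22: FL=W FR=W RL=S RR=S

t=7: phase=(1,1,11,11) vs β=10 → FL=S FR=S RL=W RR=W
t=11: phase=(5,5,15,15) vs β=10 → FL=S FR=S RL=W RR=W
t=13: phase=(7,7,17,17) vs β=10 → FL=S FR=S RL=W RR=W
t=22: phase=(16,16,6,6) vs β=10 → FL=W FR=W RL=S RR=S


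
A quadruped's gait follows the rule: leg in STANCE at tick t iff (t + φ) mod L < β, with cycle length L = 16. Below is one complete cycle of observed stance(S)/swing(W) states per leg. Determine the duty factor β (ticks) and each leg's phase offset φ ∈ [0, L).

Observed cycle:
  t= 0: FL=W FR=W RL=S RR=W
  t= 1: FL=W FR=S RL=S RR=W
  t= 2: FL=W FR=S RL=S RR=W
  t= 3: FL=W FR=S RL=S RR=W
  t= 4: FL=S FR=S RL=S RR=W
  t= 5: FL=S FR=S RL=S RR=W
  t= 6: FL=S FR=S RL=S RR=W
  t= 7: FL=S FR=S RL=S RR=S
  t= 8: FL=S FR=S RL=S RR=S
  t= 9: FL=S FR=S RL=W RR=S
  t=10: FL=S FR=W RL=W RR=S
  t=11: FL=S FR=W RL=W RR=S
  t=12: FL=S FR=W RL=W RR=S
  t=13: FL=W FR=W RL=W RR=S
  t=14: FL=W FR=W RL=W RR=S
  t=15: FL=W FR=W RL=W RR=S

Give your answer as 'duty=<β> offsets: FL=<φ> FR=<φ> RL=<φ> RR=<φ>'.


duty β = stance ticks per leg = 9
FL: stance ticks = 9; W→S at t=4 → φ=12
FR: stance ticks = 9; W→S at t=1 → φ=15
RL: stance ticks = 9; W→S at t=0 → φ=0
RR: stance ticks = 9; W→S at t=7 → φ=9

duty=9 offsets: FL=12 FR=15 RL=0 RR=9


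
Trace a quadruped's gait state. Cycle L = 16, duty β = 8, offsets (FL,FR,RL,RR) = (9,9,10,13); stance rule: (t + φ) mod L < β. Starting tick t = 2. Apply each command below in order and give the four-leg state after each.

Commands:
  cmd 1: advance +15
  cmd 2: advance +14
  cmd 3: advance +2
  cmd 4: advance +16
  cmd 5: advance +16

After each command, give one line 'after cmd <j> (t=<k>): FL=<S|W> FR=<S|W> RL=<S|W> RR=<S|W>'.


after cmd 1 (t=17): FL=W FR=W RL=W RR=W
after cmd 2 (t=31): FL=W FR=W RL=W RR=W
after cmd 3 (t=33): FL=W FR=W RL=W RR=W
after cmd 4 (t=49): FL=W FR=W RL=W RR=W
after cmd 5 (t=65): FL=W FR=W RL=W RR=W

start t=2: FL=W FR=W RL=W RR=W
cmd 1: advance +15 → t=17, phase=(10,10,11,14) → FL=W FR=W RL=W RR=W
cmd 2: advance +14 → t=31, phase=(8,8,9,12) → FL=W FR=W RL=W RR=W
cmd 3: advance +2 → t=33, phase=(10,10,11,14) → FL=W FR=W RL=W RR=W
cmd 4: advance +16 → t=49, phase=(10,10,11,14) → FL=W FR=W RL=W RR=W
cmd 5: advance +16 → t=65, phase=(10,10,11,14) → FL=W FR=W RL=W RR=W


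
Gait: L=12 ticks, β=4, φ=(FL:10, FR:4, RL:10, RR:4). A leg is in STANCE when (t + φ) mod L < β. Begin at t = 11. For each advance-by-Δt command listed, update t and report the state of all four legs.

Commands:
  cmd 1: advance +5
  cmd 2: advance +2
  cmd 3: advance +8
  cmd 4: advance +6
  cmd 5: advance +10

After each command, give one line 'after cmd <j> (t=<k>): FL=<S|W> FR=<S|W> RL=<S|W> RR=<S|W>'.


after cmd 1 (t=16): FL=S FR=W RL=S RR=W
after cmd 2 (t=18): FL=W FR=W RL=W RR=W
after cmd 3 (t=26): FL=S FR=W RL=S RR=W
after cmd 4 (t=32): FL=W FR=S RL=W RR=S
after cmd 5 (t=42): FL=W FR=W RL=W RR=W

start t=11: FL=W FR=S RL=W RR=S
cmd 1: advance +5 → t=16, phase=(2,8,2,8) → FL=S FR=W RL=S RR=W
cmd 2: advance +2 → t=18, phase=(4,10,4,10) → FL=W FR=W RL=W RR=W
cmd 3: advance +8 → t=26, phase=(0,6,0,6) → FL=S FR=W RL=S RR=W
cmd 4: advance +6 → t=32, phase=(6,0,6,0) → FL=W FR=S RL=W RR=S
cmd 5: advance +10 → t=42, phase=(4,10,4,10) → FL=W FR=W RL=W RR=W


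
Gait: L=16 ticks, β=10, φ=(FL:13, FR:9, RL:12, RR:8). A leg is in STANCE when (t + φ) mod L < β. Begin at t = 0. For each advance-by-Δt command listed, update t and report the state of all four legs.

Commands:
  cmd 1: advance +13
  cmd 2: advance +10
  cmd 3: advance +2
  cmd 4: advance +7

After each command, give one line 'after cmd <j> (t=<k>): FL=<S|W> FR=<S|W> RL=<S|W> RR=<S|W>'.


start t=0: FL=W FR=S RL=W RR=S
cmd 1: advance +13 → t=13, phase=(10,6,9,5) → FL=W FR=S RL=S RR=S
cmd 2: advance +10 → t=23, phase=(4,0,3,15) → FL=S FR=S RL=S RR=W
cmd 3: advance +2 → t=25, phase=(6,2,5,1) → FL=S FR=S RL=S RR=S
cmd 4: advance +7 → t=32, phase=(13,9,12,8) → FL=W FR=S RL=W RR=S

after cmd 1 (t=13): FL=W FR=S RL=S RR=S
after cmd 2 (t=23): FL=S FR=S RL=S RR=W
after cmd 3 (t=25): FL=S FR=S RL=S RR=S
after cmd 4 (t=32): FL=W FR=S RL=W RR=S


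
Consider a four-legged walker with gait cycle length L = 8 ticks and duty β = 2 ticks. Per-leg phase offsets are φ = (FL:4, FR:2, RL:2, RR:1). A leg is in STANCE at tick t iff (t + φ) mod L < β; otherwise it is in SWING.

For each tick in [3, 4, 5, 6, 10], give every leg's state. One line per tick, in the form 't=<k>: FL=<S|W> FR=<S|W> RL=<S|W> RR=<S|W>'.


t=3: FL=W FR=W RL=W RR=W
t=4: FL=S FR=W RL=W RR=W
t=5: FL=S FR=W RL=W RR=W
t=6: FL=W FR=S RL=S RR=W
t=10: FL=W FR=W RL=W RR=W

t=3: phase=(7,5,5,4) vs β=2 → FL=W FR=W RL=W RR=W
t=4: phase=(0,6,6,5) vs β=2 → FL=S FR=W RL=W RR=W
t=5: phase=(1,7,7,6) vs β=2 → FL=S FR=W RL=W RR=W
t=6: phase=(2,0,0,7) vs β=2 → FL=W FR=S RL=S RR=W
t=10: phase=(6,4,4,3) vs β=2 → FL=W FR=W RL=W RR=W


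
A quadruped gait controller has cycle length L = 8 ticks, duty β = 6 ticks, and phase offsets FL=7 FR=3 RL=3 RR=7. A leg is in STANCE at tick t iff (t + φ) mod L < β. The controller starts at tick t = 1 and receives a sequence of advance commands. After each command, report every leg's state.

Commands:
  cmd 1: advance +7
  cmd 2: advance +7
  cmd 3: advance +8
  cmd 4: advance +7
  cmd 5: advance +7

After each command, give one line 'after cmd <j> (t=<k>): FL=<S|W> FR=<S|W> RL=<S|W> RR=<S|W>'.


start t=1: FL=S FR=S RL=S RR=S
cmd 1: advance +7 → t=8, phase=(7,3,3,7) → FL=W FR=S RL=S RR=W
cmd 2: advance +7 → t=15, phase=(6,2,2,6) → FL=W FR=S RL=S RR=W
cmd 3: advance +8 → t=23, phase=(6,2,2,6) → FL=W FR=S RL=S RR=W
cmd 4: advance +7 → t=30, phase=(5,1,1,5) → FL=S FR=S RL=S RR=S
cmd 5: advance +7 → t=37, phase=(4,0,0,4) → FL=S FR=S RL=S RR=S

after cmd 1 (t=8): FL=W FR=S RL=S RR=W
after cmd 2 (t=15): FL=W FR=S RL=S RR=W
after cmd 3 (t=23): FL=W FR=S RL=S RR=W
after cmd 4 (t=30): FL=S FR=S RL=S RR=S
after cmd 5 (t=37): FL=S FR=S RL=S RR=S


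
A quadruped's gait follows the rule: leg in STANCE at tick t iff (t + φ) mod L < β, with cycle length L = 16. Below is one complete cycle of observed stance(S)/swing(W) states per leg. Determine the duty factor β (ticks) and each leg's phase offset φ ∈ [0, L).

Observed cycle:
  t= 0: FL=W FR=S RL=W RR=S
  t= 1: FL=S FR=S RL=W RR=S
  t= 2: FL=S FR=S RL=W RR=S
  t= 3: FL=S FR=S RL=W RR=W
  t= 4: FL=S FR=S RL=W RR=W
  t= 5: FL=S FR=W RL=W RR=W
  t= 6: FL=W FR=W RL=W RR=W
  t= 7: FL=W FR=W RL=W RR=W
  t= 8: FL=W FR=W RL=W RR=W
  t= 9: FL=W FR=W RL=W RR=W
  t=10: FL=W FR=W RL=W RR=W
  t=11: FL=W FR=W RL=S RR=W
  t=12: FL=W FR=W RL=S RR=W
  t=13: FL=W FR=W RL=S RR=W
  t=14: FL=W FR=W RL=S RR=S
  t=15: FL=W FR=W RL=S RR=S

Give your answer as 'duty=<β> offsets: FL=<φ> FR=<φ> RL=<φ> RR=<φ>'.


duty=5 offsets: FL=15 FR=0 RL=5 RR=2

duty β = stance ticks per leg = 5
FL: stance ticks = 5; W→S at t=1 → φ=15
FR: stance ticks = 5; W→S at t=0 → φ=0
RL: stance ticks = 5; W→S at t=11 → φ=5
RR: stance ticks = 5; W→S at t=14 → φ=2


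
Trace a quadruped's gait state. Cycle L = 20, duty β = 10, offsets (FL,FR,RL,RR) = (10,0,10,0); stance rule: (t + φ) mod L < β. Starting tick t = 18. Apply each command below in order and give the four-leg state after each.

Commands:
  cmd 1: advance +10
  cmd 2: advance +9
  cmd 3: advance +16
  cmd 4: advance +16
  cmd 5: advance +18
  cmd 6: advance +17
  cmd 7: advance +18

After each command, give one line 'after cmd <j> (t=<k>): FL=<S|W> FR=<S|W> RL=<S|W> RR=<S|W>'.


after cmd 1 (t=28): FL=W FR=S RL=W RR=S
after cmd 2 (t=37): FL=S FR=W RL=S RR=W
after cmd 3 (t=53): FL=S FR=W RL=S RR=W
after cmd 4 (t=69): FL=W FR=S RL=W RR=S
after cmd 5 (t=87): FL=W FR=S RL=W RR=S
after cmd 6 (t=104): FL=W FR=S RL=W RR=S
after cmd 7 (t=122): FL=W FR=S RL=W RR=S

start t=18: FL=S FR=W RL=S RR=W
cmd 1: advance +10 → t=28, phase=(18,8,18,8) → FL=W FR=S RL=W RR=S
cmd 2: advance +9 → t=37, phase=(7,17,7,17) → FL=S FR=W RL=S RR=W
cmd 3: advance +16 → t=53, phase=(3,13,3,13) → FL=S FR=W RL=S RR=W
cmd 4: advance +16 → t=69, phase=(19,9,19,9) → FL=W FR=S RL=W RR=S
cmd 5: advance +18 → t=87, phase=(17,7,17,7) → FL=W FR=S RL=W RR=S
cmd 6: advance +17 → t=104, phase=(14,4,14,4) → FL=W FR=S RL=W RR=S
cmd 7: advance +18 → t=122, phase=(12,2,12,2) → FL=W FR=S RL=W RR=S


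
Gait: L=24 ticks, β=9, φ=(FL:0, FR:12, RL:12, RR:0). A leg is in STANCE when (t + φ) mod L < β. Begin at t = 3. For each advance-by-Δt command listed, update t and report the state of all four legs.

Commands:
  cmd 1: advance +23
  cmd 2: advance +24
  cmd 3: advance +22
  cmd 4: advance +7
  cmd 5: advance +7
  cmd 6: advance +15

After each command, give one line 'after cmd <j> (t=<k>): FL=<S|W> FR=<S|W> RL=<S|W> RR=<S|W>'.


start t=3: FL=S FR=W RL=W RR=S
cmd 1: advance +23 → t=26, phase=(2,14,14,2) → FL=S FR=W RL=W RR=S
cmd 2: advance +24 → t=50, phase=(2,14,14,2) → FL=S FR=W RL=W RR=S
cmd 3: advance +22 → t=72, phase=(0,12,12,0) → FL=S FR=W RL=W RR=S
cmd 4: advance +7 → t=79, phase=(7,19,19,7) → FL=S FR=W RL=W RR=S
cmd 5: advance +7 → t=86, phase=(14,2,2,14) → FL=W FR=S RL=S RR=W
cmd 6: advance +15 → t=101, phase=(5,17,17,5) → FL=S FR=W RL=W RR=S

after cmd 1 (t=26): FL=S FR=W RL=W RR=S
after cmd 2 (t=50): FL=S FR=W RL=W RR=S
after cmd 3 (t=72): FL=S FR=W RL=W RR=S
after cmd 4 (t=79): FL=S FR=W RL=W RR=S
after cmd 5 (t=86): FL=W FR=S RL=S RR=W
after cmd 6 (t=101): FL=S FR=W RL=W RR=S


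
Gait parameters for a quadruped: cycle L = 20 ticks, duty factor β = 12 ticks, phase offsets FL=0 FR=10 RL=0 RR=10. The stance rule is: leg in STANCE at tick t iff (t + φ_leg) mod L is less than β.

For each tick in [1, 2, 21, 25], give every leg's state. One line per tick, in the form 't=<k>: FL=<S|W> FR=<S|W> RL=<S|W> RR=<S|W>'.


t=1: phase=(1,11,1,11) vs β=12 → FL=S FR=S RL=S RR=S
t=2: phase=(2,12,2,12) vs β=12 → FL=S FR=W RL=S RR=W
t=21: phase=(1,11,1,11) vs β=12 → FL=S FR=S RL=S RR=S
t=25: phase=(5,15,5,15) vs β=12 → FL=S FR=W RL=S RR=W

t=1: FL=S FR=S RL=S RR=S
t=2: FL=S FR=W RL=S RR=W
t=21: FL=S FR=S RL=S RR=S
t=25: FL=S FR=W RL=S RR=W


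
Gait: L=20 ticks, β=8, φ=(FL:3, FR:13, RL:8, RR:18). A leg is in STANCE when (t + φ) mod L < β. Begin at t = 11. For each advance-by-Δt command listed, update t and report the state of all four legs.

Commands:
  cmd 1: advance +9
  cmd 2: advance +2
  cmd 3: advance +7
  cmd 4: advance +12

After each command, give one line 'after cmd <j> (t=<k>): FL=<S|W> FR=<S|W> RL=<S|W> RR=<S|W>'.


after cmd 1 (t=20): FL=S FR=W RL=W RR=W
after cmd 2 (t=22): FL=S FR=W RL=W RR=S
after cmd 3 (t=29): FL=W FR=S RL=W RR=S
after cmd 4 (t=41): FL=S FR=W RL=W RR=W

start t=11: FL=W FR=S RL=W RR=W
cmd 1: advance +9 → t=20, phase=(3,13,8,18) → FL=S FR=W RL=W RR=W
cmd 2: advance +2 → t=22, phase=(5,15,10,0) → FL=S FR=W RL=W RR=S
cmd 3: advance +7 → t=29, phase=(12,2,17,7) → FL=W FR=S RL=W RR=S
cmd 4: advance +12 → t=41, phase=(4,14,9,19) → FL=S FR=W RL=W RR=W


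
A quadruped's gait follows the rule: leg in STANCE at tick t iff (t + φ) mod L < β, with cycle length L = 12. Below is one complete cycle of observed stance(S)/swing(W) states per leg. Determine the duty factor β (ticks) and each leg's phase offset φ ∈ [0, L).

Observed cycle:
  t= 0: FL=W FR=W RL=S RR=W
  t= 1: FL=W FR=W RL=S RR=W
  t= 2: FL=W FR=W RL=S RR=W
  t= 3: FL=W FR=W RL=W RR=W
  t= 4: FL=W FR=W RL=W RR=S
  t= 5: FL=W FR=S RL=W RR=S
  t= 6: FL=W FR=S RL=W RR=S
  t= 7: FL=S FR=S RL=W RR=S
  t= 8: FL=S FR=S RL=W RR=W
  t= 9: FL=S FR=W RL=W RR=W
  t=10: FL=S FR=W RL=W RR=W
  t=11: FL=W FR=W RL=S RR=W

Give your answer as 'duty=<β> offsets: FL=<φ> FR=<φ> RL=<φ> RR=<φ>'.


duty β = stance ticks per leg = 4
FL: stance ticks = 4; W→S at t=7 → φ=5
FR: stance ticks = 4; W→S at t=5 → φ=7
RL: stance ticks = 4; W→S at t=11 → φ=1
RR: stance ticks = 4; W→S at t=4 → φ=8

duty=4 offsets: FL=5 FR=7 RL=1 RR=8
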